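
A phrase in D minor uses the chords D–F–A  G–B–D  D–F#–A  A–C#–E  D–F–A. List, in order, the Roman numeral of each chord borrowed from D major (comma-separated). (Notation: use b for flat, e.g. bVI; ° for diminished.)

In D minor (with V from harmonic minor) the diatonic chords are Dm, Edim, F, Gm, A, Bb, C. Of the given chords, D–F–A = Dm and A–C#–E = A are diatonic. But G–B–D is foreign: the diatonic iv on degree 4 is Gm, whereas G comes from D major. It is labeled IV. D–F#–A is not: scale degree 1 in D minor carries Dm (i). In D major the chord on that degree is D, so here it functions as I, borrowed from the parallel major.

IV, I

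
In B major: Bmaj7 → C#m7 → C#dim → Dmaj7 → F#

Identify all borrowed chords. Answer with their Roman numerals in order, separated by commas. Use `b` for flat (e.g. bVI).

In B major the diatonic chords are B, C#m, D#m, E, F#, G#m, A#dim. Bmaj7, C#m7 and F# are all diatonic. But C#dim (C#–E–G) is foreign: the diatonic ii on degree 2 is C#m, whereas C#dim comes from B minor. It is labeled ii°. Dmaj7 (D–F#–A–C#) doesn't fit — on degree 3 B major would have D#m (iii). Dmaj7 is the degree-3 chord of B minor, so it is the borrowed bIIImaj7.

ii°, bIIImaj7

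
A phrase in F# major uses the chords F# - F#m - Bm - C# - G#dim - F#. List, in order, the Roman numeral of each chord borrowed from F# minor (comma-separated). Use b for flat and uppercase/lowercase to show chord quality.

The diatonic triads in F# major are F#, G#m, A#m, B, C#, D#m, E#dim. F# and C# are both diatonic. But F#m (F#–A–C#) is foreign: the diatonic I on degree 1 is F#, whereas F#m comes from F# minor. It is labeled i. Bm (B–D–F#) doesn't fit — on degree 4 F# major would have B (IV). Bm is the degree-4 chord of F# minor, so it is the borrowed iv. But G#dim (G#–B–D) is foreign: the diatonic ii on degree 2 is G#m, whereas G#dim comes from F# minor. It is labeled ii°.

i, iv, ii°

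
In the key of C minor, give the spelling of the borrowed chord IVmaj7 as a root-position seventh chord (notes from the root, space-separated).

IVmaj7 is built on scale degree 4, which is F in both C minor and its parallel. In C major the chord on F is F–A–C–E.

F A C E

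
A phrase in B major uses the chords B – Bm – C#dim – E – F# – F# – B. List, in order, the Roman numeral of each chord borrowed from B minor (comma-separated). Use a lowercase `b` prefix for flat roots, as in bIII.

B major has the diatonic set B, C#m, D#m, E, F#, G#m, A#dim. Of the given chords, B, E and F# are diatonic. Bm (B–D–F#) doesn't fit — on degree 1 B major would have B (I). Bm is the degree-1 chord of B minor, so it is the borrowed i. C#dim (C#–E–G) is not: scale degree 2 in B major carries C#m (ii). In B minor the chord on that degree is C#dim, so here it functions as ii°, borrowed from the parallel minor.

i, ii°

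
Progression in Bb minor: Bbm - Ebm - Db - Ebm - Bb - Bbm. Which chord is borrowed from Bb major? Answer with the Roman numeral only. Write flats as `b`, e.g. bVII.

The diatonic triads in Bb minor (with V from harmonic minor) are Bbm, Cdim, Db, Ebm, F, Gb, Ab. Of the given chords, Bbm, Ebm and Db are diatonic. Bb (Bb–D–F) is not: scale degree 1 in Bb minor carries Bbm (i). In Bb major the chord on that degree is Bb, so here it functions as I, borrowed from the parallel major.

I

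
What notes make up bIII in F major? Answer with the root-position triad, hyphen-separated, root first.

Ab-C-Eb

Scale degree 3 in F major is A. bIII uses the lowered form, Ab, taken from F minor. In F minor the chord on Ab is Ab–C–Eb.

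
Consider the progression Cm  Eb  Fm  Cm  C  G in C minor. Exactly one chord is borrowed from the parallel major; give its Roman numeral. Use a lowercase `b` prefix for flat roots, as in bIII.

The diatonic triads in C minor (with V from harmonic minor) are Cm, Ddim, Eb, Fm, G, Ab, Bb. Cm, Eb, Fm and G all belong to that set. C (C–E–G) doesn't fit — on degree 1 C minor would have Cm (i). C is the degree-1 chord of C major, so it is the borrowed I.

I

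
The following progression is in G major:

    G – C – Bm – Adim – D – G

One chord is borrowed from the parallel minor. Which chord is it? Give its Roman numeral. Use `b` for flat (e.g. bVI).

In G major the diatonic chords are G, Am, Bm, C, D, Em, F#dim. G, C, Bm and D are all diatonic. Adim (A–C–Eb) is not: scale degree 2 in G major carries Am (ii). In G minor the chord on that degree is Adim, so here it functions as ii°, borrowed from the parallel minor.

ii°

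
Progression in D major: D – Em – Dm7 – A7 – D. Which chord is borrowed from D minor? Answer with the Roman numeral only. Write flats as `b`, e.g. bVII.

In D major the diatonic chords are D, Em, F#m, G, A, Bm, C#dim. D, Em and A7 are all diatonic. But Dm7 (D–F–A–C) is foreign: the diatonic I on degree 1 is D, whereas Dm7 comes from D minor. It is labeled i7.

i7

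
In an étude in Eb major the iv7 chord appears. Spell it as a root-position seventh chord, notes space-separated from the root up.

Ab Cb Eb Gb

iv7 is built on scale degree 4, which is Ab in both Eb major and its parallel. Stacking thirds in Eb minor on Ab gives Ab–Cb–Eb–Gb.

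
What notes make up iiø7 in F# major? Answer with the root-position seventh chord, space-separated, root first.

G# B D F#

iiø7 is built on scale degree 2, which is G# in both F# major and its parallel. Stacking thirds in F# minor on G# gives G#–B–D–F#.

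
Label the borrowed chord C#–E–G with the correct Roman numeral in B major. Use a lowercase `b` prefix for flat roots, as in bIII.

ii°

C# is scale degree 2 in B major. Diatonically B major has C#m (ii) on that degree; C#–E–G is instead the diminished chord native to B minor, so it takes the label ii°.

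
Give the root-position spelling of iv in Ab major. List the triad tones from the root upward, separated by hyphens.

Db-Fb-Ab

iv is built on scale degree 4, which is Db in both Ab major and its parallel. Building the minor chord from the parallel minor on Db: Db–Fb–Ab.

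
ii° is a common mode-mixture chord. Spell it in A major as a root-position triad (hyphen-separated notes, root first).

B-D-F

ii° is built on scale degree 2, which is B in both A major and its parallel. Building the diminished chord from the parallel minor on B: B–D–F.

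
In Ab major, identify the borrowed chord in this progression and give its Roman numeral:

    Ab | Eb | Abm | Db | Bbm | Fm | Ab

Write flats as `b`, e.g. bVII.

In Ab major the diatonic chords are Ab, Bbm, Cm, Db, Eb, Fm, Gdim. Ab, Eb, Db, Bbm and Fm are all diatonic. Abm (Ab–Cb–Eb) doesn't fit — on degree 1 Ab major would have Ab (I). Abm is the degree-1 chord of Ab minor, so it is the borrowed i.

i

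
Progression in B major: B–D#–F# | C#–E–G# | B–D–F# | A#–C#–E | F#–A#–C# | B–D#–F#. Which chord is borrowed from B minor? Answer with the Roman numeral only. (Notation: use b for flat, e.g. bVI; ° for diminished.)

i

In B major the diatonic chords are B, C#m, D#m, E, F#, G#m, A#dim. B–D#–F# = B, C#–E–G# = C#m, A#–C#–E = A#dim and F#–A#–C# = F# are all diatonic. B–D–F# is not: scale degree 1 in B major carries B (I). In B minor the chord on that degree is Bm, so here it functions as i, borrowed from the parallel minor.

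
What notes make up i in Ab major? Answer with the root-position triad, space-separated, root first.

Ab Cb Eb

i is built on scale degree 1, which is Ab in both Ab major and its parallel. In Ab minor the chord on Ab is Ab–Cb–Eb.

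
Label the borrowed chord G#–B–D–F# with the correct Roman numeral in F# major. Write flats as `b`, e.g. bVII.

iiø7

The root G# is the diatonic 2nd degree of F# major; the borrowing shows in the chord quality. Diatonically F# major has G#m (ii) on that degree; G#–B–D–F# is instead the half-diminished-seventh chord native to F# minor, so it takes the label iiø7.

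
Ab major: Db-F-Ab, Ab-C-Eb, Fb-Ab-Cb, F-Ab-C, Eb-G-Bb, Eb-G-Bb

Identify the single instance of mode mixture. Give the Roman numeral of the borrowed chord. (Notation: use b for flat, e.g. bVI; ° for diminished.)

bVI

In Ab major the diatonic chords are Ab, Bbm, Cm, Db, Eb, Fm, Gdim. Of the given chords, Db–F–Ab = Db, Ab–C–Eb = Ab, F–Ab–C = Fm and Eb–G–Bb = Eb are diatonic. Fb–Ab–Cb is not: scale degree 6 in Ab major carries Fm (vi). In Ab minor the chord on that degree is Fb, so here it functions as bVI, borrowed from the parallel minor.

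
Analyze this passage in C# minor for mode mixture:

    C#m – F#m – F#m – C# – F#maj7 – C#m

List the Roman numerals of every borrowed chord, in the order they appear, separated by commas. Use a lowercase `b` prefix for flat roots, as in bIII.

In C# minor (with V from harmonic minor) the diatonic chords are C#m, D#dim, E, F#m, G#, A, B. C#m and F#m both belong to that set. But C# (C#–E#–G#) is foreign: the diatonic i on degree 1 is C#m, whereas C# comes from C# major. It is labeled I. But F#maj7 (F#–A#–C#–E#) is foreign: the diatonic iv on degree 4 is F#m, whereas F#maj7 comes from C# major. It is labeled IVmaj7.

I, IVmaj7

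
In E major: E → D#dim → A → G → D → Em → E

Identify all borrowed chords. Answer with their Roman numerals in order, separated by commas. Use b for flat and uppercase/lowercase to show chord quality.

bIII, bVII, i

In E major the diatonic chords are E, F#m, G#m, A, B, C#m, D#dim. Of the given chords, E, D#dim and A are diatonic. But G (G–B–D) is foreign: the diatonic iii on degree 3 is G#m, whereas G comes from E minor. It is labeled bIII. D (D–F#–A) doesn't fit — on degree 7 E major would have D#dim (vii°). D is the degree-7 chord of E minor, so it is the borrowed bVII. Em (E–G–B) is not: scale degree 1 in E major carries E (I). In E minor the chord on that degree is Em, so here it functions as i, borrowed from the parallel minor.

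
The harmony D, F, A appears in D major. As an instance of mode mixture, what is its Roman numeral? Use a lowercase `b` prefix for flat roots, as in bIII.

D is scale degree 1 in D major. The diatonic chord on degree 1 would be D (I), but D–F–A is the minor chord from D minor. As a borrowed chord it is labeled i.

i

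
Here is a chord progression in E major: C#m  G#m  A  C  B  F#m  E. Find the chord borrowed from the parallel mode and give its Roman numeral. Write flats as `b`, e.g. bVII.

E major has the diatonic set E, F#m, G#m, A, B, C#m, D#dim. C#m, G#m, A, B, F#m and E are all diatonic. C (C–E–G) doesn't fit — on degree 6 E major would have C#m (vi). C is the degree-6 chord of E minor, so it is the borrowed bVI.

bVI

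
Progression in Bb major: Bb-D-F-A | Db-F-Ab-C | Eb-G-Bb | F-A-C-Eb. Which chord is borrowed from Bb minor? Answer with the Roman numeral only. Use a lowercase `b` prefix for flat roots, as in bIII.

bIIImaj7

The diatonic triads in Bb major are Bb, Cm, Dm, Eb, F, Gm, Adim. Bb–D–F–A = Bbmaj7, Eb–G–Bb = Eb and F–A–C–Eb = F7 all belong to that set. Db–F–Ab–C is not: scale degree 3 in Bb major carries Dm (iii). In Bb minor the chord on that degree is Dbmaj7, so here it functions as bIIImaj7, borrowed from the parallel minor.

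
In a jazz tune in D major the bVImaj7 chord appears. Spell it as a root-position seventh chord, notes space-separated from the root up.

Bb D F A

The root of bVImaj7 is the lowered 6th degree: B becomes Bb. Building the major-seventh chord from the parallel minor on Bb: Bb–D–F–A.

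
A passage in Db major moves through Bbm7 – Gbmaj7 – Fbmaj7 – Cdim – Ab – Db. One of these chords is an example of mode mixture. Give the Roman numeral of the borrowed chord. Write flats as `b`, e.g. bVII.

Db major has the diatonic set Db, Ebm, Fm, Gb, Ab, Bbm, Cdim. Of the given chords, Bbm7, Gbmaj7, Cdim, Ab and Db are diatonic. Fbmaj7 (Fb–Ab–Cb–Eb) doesn't fit — on degree 3 Db major would have Fm (iii). Fbmaj7 is the degree-3 chord of Db minor, so it is the borrowed bIIImaj7.

bIIImaj7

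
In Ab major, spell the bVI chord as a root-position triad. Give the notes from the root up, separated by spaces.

Fb Ab Cb

Scale degree 6 in Ab major is F. bVI uses the lowered form, Fb, taken from Ab minor. Building the major chord from the parallel minor on Fb: Fb–Ab–Cb.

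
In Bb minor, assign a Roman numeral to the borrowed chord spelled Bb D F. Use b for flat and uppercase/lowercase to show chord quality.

I

The root Bb is the diatonic 1st degree of Bb minor; the borrowing shows in the chord quality. Diatonically Bb minor has Bbm (i) on that degree; Bb–D–F is instead the major chord native to Bb major, so it takes the label I.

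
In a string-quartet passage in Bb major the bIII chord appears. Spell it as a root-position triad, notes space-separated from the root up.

The root of bIII is the lowered 3rd degree: D becomes Db. Building the major chord from the parallel minor on Db: Db–F–Ab.

Db F Ab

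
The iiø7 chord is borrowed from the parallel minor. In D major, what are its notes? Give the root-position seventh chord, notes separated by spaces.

iiø7 is built on scale degree 2, which is E in both D major and its parallel. Building the half-diminished-seventh chord from the parallel minor on E: E–G–Bb–D.

E G Bb D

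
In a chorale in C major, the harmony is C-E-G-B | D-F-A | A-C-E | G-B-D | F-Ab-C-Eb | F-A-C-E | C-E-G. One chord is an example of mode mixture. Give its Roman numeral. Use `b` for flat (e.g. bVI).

In C major the diatonic chords are C, Dm, Em, F, G, Am, Bdim. C–E–G–B = Cmaj7, D–F–A = Dm, A–C–E = Am, G–B–D = G, F–A–C–E = Fmaj7 and C–E–G = C all belong to that set. F–Ab–C–Eb is not: scale degree 4 in C major carries F (IV). In C minor the chord on that degree is Fm7, so here it functions as iv7, borrowed from the parallel minor.

iv7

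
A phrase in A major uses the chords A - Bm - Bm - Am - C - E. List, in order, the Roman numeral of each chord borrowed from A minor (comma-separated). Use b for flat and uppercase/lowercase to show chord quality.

i, bIII

In A major the diatonic chords are A, Bm, C#m, D, E, F#m, G#dim. Of the given chords, A, Bm and E are diatonic. Am (A–C–E) is not: scale degree 1 in A major carries A (I). In A minor the chord on that degree is Am, so here it functions as i, borrowed from the parallel minor. But C (C–E–G) is foreign: the diatonic iii on degree 3 is C#m, whereas C comes from A minor. It is labeled bIII.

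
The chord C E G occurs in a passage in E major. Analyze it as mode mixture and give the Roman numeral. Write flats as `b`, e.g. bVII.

bVI

C is the lowered form of scale degree 6 in E major (the diatonic degree 6 is C#). Diatonically E major has C#m (vi) on that degree; C–E–G is instead the major chord native to E minor, so it takes the label bVI.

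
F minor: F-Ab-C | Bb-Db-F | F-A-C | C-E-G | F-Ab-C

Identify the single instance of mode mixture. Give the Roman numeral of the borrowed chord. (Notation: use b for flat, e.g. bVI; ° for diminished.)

I

F minor has the diatonic set Fm, Gdim, Ab, Bbm, C, Db, Eb (with V from harmonic minor). Of the given chords, F–Ab–C = Fm, Bb–Db–F = Bbm and C–E–G = C are diatonic. F–A–C is not: scale degree 1 in F minor carries Fm (i). In F major the chord on that degree is F, so here it functions as I, borrowed from the parallel major.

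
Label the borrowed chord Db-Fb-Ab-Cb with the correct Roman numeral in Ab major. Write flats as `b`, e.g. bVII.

iv7

Db is scale degree 4 in Ab major. Db–Fb–Ab–Cb is a minor-seventh chord — the form found in Ab minor, not the diatonic IV (Db). Borrowed into Ab major it is written iv7.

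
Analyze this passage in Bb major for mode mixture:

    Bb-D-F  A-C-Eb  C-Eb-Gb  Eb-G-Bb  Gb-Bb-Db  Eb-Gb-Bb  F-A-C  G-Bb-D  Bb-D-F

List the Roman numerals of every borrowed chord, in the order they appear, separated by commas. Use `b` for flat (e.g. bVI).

ii°, bVI, iv

In Bb major the diatonic chords are Bb, Cm, Dm, Eb, F, Gm, Adim. Of the given chords, Bb–D–F = Bb, A–C–Eb = Adim, Eb–G–Bb = Eb, F–A–C = F and G–Bb–D = Gm are diatonic. C–Eb–Gb doesn't fit — on degree 2 Bb major would have Cm (ii). Cdim is the degree-2 chord of Bb minor, so it is the borrowed ii°. Gb–Bb–Db is not: scale degree 6 in Bb major carries Gm (vi). In Bb minor the chord on that degree is Gb, so here it functions as bVI, borrowed from the parallel minor. But Eb–Gb–Bb is foreign: the diatonic IV on degree 4 is Eb, whereas Ebm comes from Bb minor. It is labeled iv.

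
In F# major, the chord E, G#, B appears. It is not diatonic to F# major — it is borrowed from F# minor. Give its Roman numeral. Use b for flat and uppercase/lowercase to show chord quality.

bVII

The root E is the lowered 7th scale degree — diatonically F# major has E# there. The diatonic chord on degree 7 would be E#dim (vii°), but E–G#–B is the major chord from F# minor. As a borrowed chord it is labeled bVII.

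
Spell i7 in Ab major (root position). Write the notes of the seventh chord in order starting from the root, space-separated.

The root, Ab, is scale degree 1 — the same note in Ab major and Ab minor; only the chord quality changes. Building the minor-seventh chord from the parallel minor on Ab: Ab–Cb–Eb–Gb.

Ab Cb Eb Gb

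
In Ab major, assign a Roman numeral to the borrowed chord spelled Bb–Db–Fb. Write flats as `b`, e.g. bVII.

ii°

Bb is scale degree 2 in Ab major. Diatonically Ab major has Bbm (ii) on that degree; Bb–Db–Fb is instead the diminished chord native to Ab minor, so it takes the label ii°.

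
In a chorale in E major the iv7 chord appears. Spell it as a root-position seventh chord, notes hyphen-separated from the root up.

iv7 is built on scale degree 4, which is A in both E major and its parallel. In E minor the chord on A is A–C–E–G.

A-C-E-G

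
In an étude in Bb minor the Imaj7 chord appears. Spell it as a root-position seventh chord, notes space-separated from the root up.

The root, Bb, is scale degree 1 — the same note in Bb minor and Bb major; only the chord quality changes. Building the major-seventh chord from the parallel major on Bb: Bb–D–F–A.

Bb D F A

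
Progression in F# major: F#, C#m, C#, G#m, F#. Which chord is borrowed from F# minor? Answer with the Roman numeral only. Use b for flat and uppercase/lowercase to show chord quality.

The diatonic triads in F# major are F#, G#m, A#m, B, C#, D#m, E#dim. F#, C# and G#m are all diatonic. C#m (C#–E–G#) is not: scale degree 5 in F# major carries C# (V). In F# minor the chord on that degree is C#m, so here it functions as v, borrowed from the parallel minor.

v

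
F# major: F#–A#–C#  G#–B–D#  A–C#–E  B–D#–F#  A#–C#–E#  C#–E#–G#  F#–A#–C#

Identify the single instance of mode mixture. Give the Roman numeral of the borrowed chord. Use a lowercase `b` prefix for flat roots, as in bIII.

bIII

The diatonic triads in F# major are F#, G#m, A#m, B, C#, D#m, E#dim. F#–A#–C# = F#, G#–B–D# = G#m, B–D#–F# = B, A#–C#–E# = A#m and C#–E#–G# = C# are all diatonic. A–C#–E is not: scale degree 3 in F# major carries A#m (iii). In F# minor the chord on that degree is A, so here it functions as bIII, borrowed from the parallel minor.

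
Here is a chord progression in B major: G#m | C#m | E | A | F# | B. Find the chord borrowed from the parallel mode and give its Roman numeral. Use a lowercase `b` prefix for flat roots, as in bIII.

bVII

B major has the diatonic set B, C#m, D#m, E, F#, G#m, A#dim. G#m, C#m, E, F# and B are all diatonic. But A (A–C#–E) is foreign: the diatonic vii° on degree 7 is A#dim, whereas A comes from B minor. It is labeled bVII.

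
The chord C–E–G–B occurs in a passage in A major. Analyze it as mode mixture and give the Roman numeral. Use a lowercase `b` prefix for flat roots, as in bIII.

bIIImaj7

In A major scale degree 3 is C#; C is its lowered form, from A minor. C–E–G–B is a major-seventh chord — the form found in A minor, not the diatonic iii (C#m). Borrowed into A major it is written bIIImaj7.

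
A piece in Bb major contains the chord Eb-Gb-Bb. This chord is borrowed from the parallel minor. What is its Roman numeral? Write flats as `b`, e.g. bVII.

Eb is scale degree 4 in Bb major. The diatonic chord on degree 4 would be Eb (IV), but Eb–Gb–Bb is the minor chord from Bb minor. As a borrowed chord it is labeled iv.

iv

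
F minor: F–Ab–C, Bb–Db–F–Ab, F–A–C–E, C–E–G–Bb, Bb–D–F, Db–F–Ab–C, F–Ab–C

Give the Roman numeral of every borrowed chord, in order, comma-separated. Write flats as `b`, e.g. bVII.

Imaj7, IV

F minor has the diatonic set Fm, Gdim, Ab, Bbm, C, Db, Eb (with V from harmonic minor). Of the given chords, F–Ab–C = Fm, Bb–Db–F–Ab = Bbm7, C–E–G–Bb = C7 and Db–F–Ab–C = Dbmaj7 are diatonic. But F–A–C–E is foreign: the diatonic i on degree 1 is Fm, whereas Fmaj7 comes from F major. It is labeled Imaj7. Bb–D–F is not: scale degree 4 in F minor carries Bbm (iv). In F major the chord on that degree is Bb, so here it functions as IV, borrowed from the parallel major.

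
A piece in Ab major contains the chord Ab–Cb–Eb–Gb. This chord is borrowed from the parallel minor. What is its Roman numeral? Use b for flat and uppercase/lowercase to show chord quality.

The root Ab is the diatonic 1st degree of Ab major; the borrowing shows in the chord quality. The diatonic chord on degree 1 would be Ab (I), but Ab–Cb–Eb–Gb is the minor-seventh chord from Ab minor. As a borrowed chord it is labeled i7.

i7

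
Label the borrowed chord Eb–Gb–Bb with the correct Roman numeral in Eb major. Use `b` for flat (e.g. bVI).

The root Eb is the diatonic 1st degree of Eb major; the borrowing shows in the chord quality. Eb–Gb–Bb is a minor chord — the form found in Eb minor, not the diatonic I (Eb). Borrowed into Eb major it is written i.

i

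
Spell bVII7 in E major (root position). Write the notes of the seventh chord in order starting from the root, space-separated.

bVII7 is built on the lowered scale degree 7. In E major degree 7 is D#; lowered it becomes D. In E minor the chord on D is D–F#–A–C.

D F# A C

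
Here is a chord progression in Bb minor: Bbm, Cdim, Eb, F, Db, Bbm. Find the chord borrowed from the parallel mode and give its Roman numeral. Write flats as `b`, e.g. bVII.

Bb minor has the diatonic set Bbm, Cdim, Db, Ebm, F, Gb, Ab (with V from harmonic minor). Of the given chords, Bbm, Cdim, F and Db are diatonic. Eb (Eb–G–Bb) doesn't fit — on degree 4 Bb minor would have Ebm (iv). Eb is the degree-4 chord of Bb major, so it is the borrowed IV.

IV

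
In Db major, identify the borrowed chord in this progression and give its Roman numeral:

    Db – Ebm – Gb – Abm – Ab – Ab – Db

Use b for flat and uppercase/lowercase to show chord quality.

v

The diatonic triads in Db major are Db, Ebm, Fm, Gb, Ab, Bbm, Cdim. Db, Ebm, Gb and Ab are all diatonic. Abm (Ab–Cb–Eb) is not: scale degree 5 in Db major carries Ab (V). In Db minor the chord on that degree is Abm, so here it functions as v, borrowed from the parallel minor.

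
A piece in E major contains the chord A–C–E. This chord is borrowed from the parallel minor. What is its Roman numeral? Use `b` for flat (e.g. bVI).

The root A is the diatonic 4th degree of E major; the borrowing shows in the chord quality. The diatonic chord on degree 4 would be A (IV), but A–C–E is the minor chord from E minor. As a borrowed chord it is labeled iv.

iv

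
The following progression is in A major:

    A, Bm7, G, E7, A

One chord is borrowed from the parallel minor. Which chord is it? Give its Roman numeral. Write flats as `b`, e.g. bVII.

In A major the diatonic chords are A, Bm, C#m, D, E, F#m, G#dim. A, Bm7 and E7 are all diatonic. But G (G–B–D) is foreign: the diatonic vii° on degree 7 is G#dim, whereas G comes from A minor. It is labeled bVII.

bVII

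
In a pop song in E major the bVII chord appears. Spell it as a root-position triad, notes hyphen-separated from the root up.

D-F#-A

Scale degree 7 in E major is D#. bVII uses the lowered form, D, taken from E minor. In E minor the chord on D is D–F#–A.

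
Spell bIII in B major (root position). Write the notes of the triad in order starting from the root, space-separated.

Scale degree 3 in B major is D#. bIII uses the lowered form, D, taken from B minor. Stacking thirds in B minor on D gives D–F#–A.

D F# A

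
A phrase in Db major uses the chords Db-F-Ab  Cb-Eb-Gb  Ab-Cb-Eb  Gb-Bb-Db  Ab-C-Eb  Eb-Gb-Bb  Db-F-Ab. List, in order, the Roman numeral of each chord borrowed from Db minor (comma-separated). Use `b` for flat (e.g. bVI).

bVII, v

In Db major the diatonic chords are Db, Ebm, Fm, Gb, Ab, Bbm, Cdim. Of the given chords, Db–F–Ab = Db, Gb–Bb–Db = Gb, Ab–C–Eb = Ab and Eb–Gb–Bb = Ebm are diatonic. Cb–Eb–Gb doesn't fit — on degree 7 Db major would have Cdim (vii°). Cb is the degree-7 chord of Db minor, so it is the borrowed bVII. But Ab–Cb–Eb is foreign: the diatonic V on degree 5 is Ab, whereas Abm comes from Db minor. It is labeled v.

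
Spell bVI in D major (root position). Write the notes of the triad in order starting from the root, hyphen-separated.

Bb-D-F

The root of bVI is the lowered 6th degree: B becomes Bb. Building the major chord from the parallel minor on Bb: Bb–D–F.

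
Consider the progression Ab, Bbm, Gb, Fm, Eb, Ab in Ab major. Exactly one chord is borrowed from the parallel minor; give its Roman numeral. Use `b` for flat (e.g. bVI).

The diatonic triads in Ab major are Ab, Bbm, Cm, Db, Eb, Fm, Gdim. Ab, Bbm, Fm and Eb are all diatonic. Gb (Gb–Bb–Db) is not: scale degree 7 in Ab major carries Gdim (vii°). In Ab minor the chord on that degree is Gb, so here it functions as bVII, borrowed from the parallel minor.

bVII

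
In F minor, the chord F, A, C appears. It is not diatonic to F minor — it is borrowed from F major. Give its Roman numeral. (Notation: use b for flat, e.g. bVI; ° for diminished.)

I

F is scale degree 1 in F minor. F–A–C is a major chord — the form found in F major, not the diatonic i (Fm). Borrowed into F minor it is written I.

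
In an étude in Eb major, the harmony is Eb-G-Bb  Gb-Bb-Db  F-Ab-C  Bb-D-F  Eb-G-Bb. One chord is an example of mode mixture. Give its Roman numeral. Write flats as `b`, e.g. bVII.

bIII

Eb major has the diatonic set Eb, Fm, Gm, Ab, Bb, Cm, Ddim. Eb–G–Bb = Eb, F–Ab–C = Fm and Bb–D–F = Bb are all diatonic. But Gb–Bb–Db is foreign: the diatonic iii on degree 3 is Gm, whereas Gb comes from Eb minor. It is labeled bIII.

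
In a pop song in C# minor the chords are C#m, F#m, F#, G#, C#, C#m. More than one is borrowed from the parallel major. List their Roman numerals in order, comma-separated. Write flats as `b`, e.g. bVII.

IV, I

C# minor has the diatonic set C#m, D#dim, E, F#m, G#, A, B (with V from harmonic minor). C#m, F#m and G# are all diatonic. F# (F#–A#–C#) is not: scale degree 4 in C# minor carries F#m (iv). In C# major the chord on that degree is F#, so here it functions as IV, borrowed from the parallel major. But C# (C#–E#–G#) is foreign: the diatonic i on degree 1 is C#m, whereas C# comes from C# major. It is labeled I.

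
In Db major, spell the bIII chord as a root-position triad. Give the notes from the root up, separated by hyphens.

The root of bIII is the lowered 3rd degree: F becomes Fb. In Db minor the chord on Fb is Fb–Ab–Cb.

Fb-Ab-Cb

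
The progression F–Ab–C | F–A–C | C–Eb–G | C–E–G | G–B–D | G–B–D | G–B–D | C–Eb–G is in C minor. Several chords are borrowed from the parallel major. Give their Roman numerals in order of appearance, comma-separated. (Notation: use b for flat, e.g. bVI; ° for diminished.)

The diatonic triads in C minor (with V from harmonic minor) are Cm, Ddim, Eb, Fm, G, Ab, Bb. Of the given chords, F–Ab–C = Fm, C–Eb–G = Cm and G–B–D = G are diatonic. F–A–C doesn't fit — on degree 4 C minor would have Fm (iv). F is the degree-4 chord of C major, so it is the borrowed IV. C–E–G is not: scale degree 1 in C minor carries Cm (i). In C major the chord on that degree is C, so here it functions as I, borrowed from the parallel major.

IV, I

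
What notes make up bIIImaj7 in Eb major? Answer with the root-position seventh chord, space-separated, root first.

Gb Bb Db F

bIIImaj7 is built on the lowered scale degree 3. In Eb major degree 3 is G; lowered it becomes Gb. Building the major-seventh chord from the parallel minor on Gb: Gb–Bb–Db–F.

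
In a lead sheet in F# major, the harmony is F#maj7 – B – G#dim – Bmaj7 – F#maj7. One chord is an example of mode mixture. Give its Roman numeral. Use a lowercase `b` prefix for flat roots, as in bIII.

ii°

In F# major the diatonic chords are F#, G#m, A#m, B, C#, D#m, E#dim. F#maj7, B and Bmaj7 all belong to that set. G#dim (G#–B–D) doesn't fit — on degree 2 F# major would have G#m (ii). G#dim is the degree-2 chord of F# minor, so it is the borrowed ii°.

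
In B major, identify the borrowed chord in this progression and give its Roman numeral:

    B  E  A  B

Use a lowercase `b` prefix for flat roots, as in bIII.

The diatonic triads in B major are B, C#m, D#m, E, F#, G#m, A#dim. B and E are both diatonic. But A (A–C#–E) is foreign: the diatonic vii° on degree 7 is A#dim, whereas A comes from B minor. It is labeled bVII.

bVII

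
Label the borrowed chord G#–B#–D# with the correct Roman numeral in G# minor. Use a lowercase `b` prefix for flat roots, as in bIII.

G# is scale degree 1 in G# minor. Diatonically G# minor has G#m (i) on that degree; G#–B#–D# is instead the major chord native to G# major, so it takes the label I.

I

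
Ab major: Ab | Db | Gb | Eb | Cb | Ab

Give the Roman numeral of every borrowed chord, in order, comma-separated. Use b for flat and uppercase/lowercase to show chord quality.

The diatonic triads in Ab major are Ab, Bbm, Cm, Db, Eb, Fm, Gdim. Ab, Db and Eb all belong to that set. Gb (Gb–Bb–Db) is not: scale degree 7 in Ab major carries Gdim (vii°). In Ab minor the chord on that degree is Gb, so here it functions as bVII, borrowed from the parallel minor. But Cb (Cb–Eb–Gb) is foreign: the diatonic iii on degree 3 is Cm, whereas Cb comes from Ab minor. It is labeled bIII.

bVII, bIII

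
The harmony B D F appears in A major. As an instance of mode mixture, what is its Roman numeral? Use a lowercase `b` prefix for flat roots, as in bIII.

B is scale degree 2 in A major. B–D–F is a diminished chord — the form found in A minor, not the diatonic ii (Bm). Borrowed into A major it is written ii°.

ii°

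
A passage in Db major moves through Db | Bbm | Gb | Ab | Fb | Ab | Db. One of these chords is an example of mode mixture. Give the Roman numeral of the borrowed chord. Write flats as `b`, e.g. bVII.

bIII

The diatonic triads in Db major are Db, Ebm, Fm, Gb, Ab, Bbm, Cdim. Of the given chords, Db, Bbm, Gb and Ab are diatonic. But Fb (Fb–Ab–Cb) is foreign: the diatonic iii on degree 3 is Fm, whereas Fb comes from Db minor. It is labeled bIII.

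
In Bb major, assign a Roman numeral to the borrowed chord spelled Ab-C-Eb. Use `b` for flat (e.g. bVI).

Ab is the lowered form of scale degree 7 in Bb major (the diatonic degree 7 is A). Diatonically Bb major has Adim (vii°) on that degree; Ab–C–Eb is instead the major chord native to Bb minor, so it takes the label bVII.

bVII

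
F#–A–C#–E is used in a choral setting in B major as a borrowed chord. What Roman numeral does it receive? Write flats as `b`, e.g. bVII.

v7

F# is scale degree 5 in B major. Diatonically B major has F# (V) on that degree; F#–A–C#–E is instead the minor-seventh chord native to B minor, so it takes the label v7.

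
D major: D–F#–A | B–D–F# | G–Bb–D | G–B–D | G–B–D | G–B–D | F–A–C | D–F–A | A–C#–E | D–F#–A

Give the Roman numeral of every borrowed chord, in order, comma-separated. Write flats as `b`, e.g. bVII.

iv, bIII, i

In D major the diatonic chords are D, Em, F#m, G, A, Bm, C#dim. Of the given chords, D–F#–A = D, B–D–F# = Bm, G–B–D = G and A–C#–E = A are diatonic. G–Bb–D doesn't fit — on degree 4 D major would have G (IV). Gm is the degree-4 chord of D minor, so it is the borrowed iv. F–A–C is not: scale degree 3 in D major carries F#m (iii). In D minor the chord on that degree is F, so here it functions as bIII, borrowed from the parallel minor. But D–F–A is foreign: the diatonic I on degree 1 is D, whereas Dm comes from D minor. It is labeled i.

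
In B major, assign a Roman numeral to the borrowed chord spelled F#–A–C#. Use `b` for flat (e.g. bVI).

v

The root F# is the diatonic 5th degree of B major; the borrowing shows in the chord quality. The diatonic chord on degree 5 would be F# (V), but F#–A–C# is the minor chord from B minor. As a borrowed chord it is labeled v.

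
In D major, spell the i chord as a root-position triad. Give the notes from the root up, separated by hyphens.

The root, D, is scale degree 1 — the same note in D major and D minor; only the chord quality changes. In D minor the chord on D is D–F–A.

D-F-A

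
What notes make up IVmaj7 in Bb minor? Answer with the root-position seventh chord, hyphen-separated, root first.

Eb-G-Bb-D

The root, Eb, is scale degree 4 — the same note in Bb minor and Bb major; only the chord quality changes. In Bb major the chord on Eb is Eb–G–Bb–D.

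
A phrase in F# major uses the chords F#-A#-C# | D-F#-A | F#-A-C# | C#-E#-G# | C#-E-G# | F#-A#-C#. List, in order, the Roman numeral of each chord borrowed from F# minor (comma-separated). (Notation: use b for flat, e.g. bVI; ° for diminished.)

bVI, i, v

In F# major the diatonic chords are F#, G#m, A#m, B, C#, D#m, E#dim. Of the given chords, F#–A#–C# = F# and C#–E#–G# = C# are diatonic. D–F#–A doesn't fit — on degree 6 F# major would have D#m (vi). D is the degree-6 chord of F# minor, so it is the borrowed bVI. But F#–A–C# is foreign: the diatonic I on degree 1 is F#, whereas F#m comes from F# minor. It is labeled i. But C#–E–G# is foreign: the diatonic V on degree 5 is C#, whereas C#m comes from F# minor. It is labeled v.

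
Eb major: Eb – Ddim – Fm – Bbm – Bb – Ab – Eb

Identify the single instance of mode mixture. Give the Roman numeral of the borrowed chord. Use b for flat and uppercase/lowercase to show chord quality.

In Eb major the diatonic chords are Eb, Fm, Gm, Ab, Bb, Cm, Ddim. Eb, Ddim, Fm, Bb and Ab are all diatonic. Bbm (Bb–Db–F) doesn't fit — on degree 5 Eb major would have Bb (V). Bbm is the degree-5 chord of Eb minor, so it is the borrowed v.

v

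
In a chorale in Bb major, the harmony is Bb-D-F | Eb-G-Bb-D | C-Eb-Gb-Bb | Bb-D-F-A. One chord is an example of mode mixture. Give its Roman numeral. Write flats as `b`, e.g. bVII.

iiø7

The diatonic triads in Bb major are Bb, Cm, Dm, Eb, F, Gm, Adim. Of the given chords, Bb–D–F = Bb, Eb–G–Bb–D = Ebmaj7 and Bb–D–F–A = Bbmaj7 are diatonic. C–Eb–Gb–Bb is not: scale degree 2 in Bb major carries Cm (ii). In Bb minor the chord on that degree is Cm7b5, so here it functions as iiø7, borrowed from the parallel minor.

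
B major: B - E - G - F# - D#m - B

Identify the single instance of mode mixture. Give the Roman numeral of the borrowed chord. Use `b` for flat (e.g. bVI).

bVI

In B major the diatonic chords are B, C#m, D#m, E, F#, G#m, A#dim. B, E, F# and D#m all belong to that set. But G (G–B–D) is foreign: the diatonic vi on degree 6 is G#m, whereas G comes from B minor. It is labeled bVI.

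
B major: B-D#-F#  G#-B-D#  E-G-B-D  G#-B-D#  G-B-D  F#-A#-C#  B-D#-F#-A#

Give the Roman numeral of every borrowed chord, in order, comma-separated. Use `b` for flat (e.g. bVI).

iv7, bVI

B major has the diatonic set B, C#m, D#m, E, F#, G#m, A#dim. Of the given chords, B–D#–F# = B, G#–B–D# = G#m, F#–A#–C# = F# and B–D#–F#–A# = Bmaj7 are diatonic. But E–G–B–D is foreign: the diatonic IV on degree 4 is E, whereas Em7 comes from B minor. It is labeled iv7. G–B–D doesn't fit — on degree 6 B major would have G#m (vi). G is the degree-6 chord of B minor, so it is the borrowed bVI.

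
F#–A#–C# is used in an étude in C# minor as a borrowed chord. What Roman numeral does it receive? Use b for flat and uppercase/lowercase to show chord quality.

IV

F# is scale degree 4 in C# minor. The diatonic chord on degree 4 would be F#m (iv), but F#–A#–C# is the major chord from C# major. As a borrowed chord it is labeled IV.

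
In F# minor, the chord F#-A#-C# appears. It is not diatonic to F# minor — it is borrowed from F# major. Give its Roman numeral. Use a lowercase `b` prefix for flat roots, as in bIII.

The root F# is the diatonic 1st degree of F# minor; the borrowing shows in the chord quality. Diatonically F# minor has F#m (i) on that degree; F#–A#–C# is instead the major chord native to F# major, so it takes the label I.

I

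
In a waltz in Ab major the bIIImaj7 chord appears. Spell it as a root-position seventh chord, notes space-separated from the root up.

Cb Eb Gb Bb

The root of bIIImaj7 is the lowered 3rd degree: C becomes Cb. Stacking thirds in Ab minor on Cb gives Cb–Eb–Gb–Bb.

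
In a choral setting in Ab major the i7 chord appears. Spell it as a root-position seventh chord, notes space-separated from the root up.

Ab Cb Eb Gb

The root, Ab, is scale degree 1 — the same note in Ab major and Ab minor; only the chord quality changes. In Ab minor the chord on Ab is Ab–Cb–Eb–Gb.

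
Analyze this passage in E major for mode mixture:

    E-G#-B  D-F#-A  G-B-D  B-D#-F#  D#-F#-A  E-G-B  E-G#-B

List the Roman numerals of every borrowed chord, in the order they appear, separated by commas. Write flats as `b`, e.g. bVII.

bVII, bIII, i

In E major the diatonic chords are E, F#m, G#m, A, B, C#m, D#dim. Of the given chords, E–G#–B = E, B–D#–F# = B and D#–F#–A = D#dim are diatonic. D–F#–A is not: scale degree 7 in E major carries D#dim (vii°). In E minor the chord on that degree is D, so here it functions as bVII, borrowed from the parallel minor. G–B–D is not: scale degree 3 in E major carries G#m (iii). In E minor the chord on that degree is G, so here it functions as bIII, borrowed from the parallel minor. E–G–B is not: scale degree 1 in E major carries E (I). In E minor the chord on that degree is Em, so here it functions as i, borrowed from the parallel minor.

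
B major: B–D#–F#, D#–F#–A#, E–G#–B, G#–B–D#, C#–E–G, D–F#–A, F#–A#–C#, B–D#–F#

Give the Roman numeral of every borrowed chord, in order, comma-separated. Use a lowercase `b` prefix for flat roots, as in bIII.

ii°, bIII

The diatonic triads in B major are B, C#m, D#m, E, F#, G#m, A#dim. B–D#–F# = B, D#–F#–A# = D#m, E–G#–B = E, G#–B–D# = G#m and F#–A#–C# = F# are all diatonic. C#–E–G is not: scale degree 2 in B major carries C#m (ii). In B minor the chord on that degree is C#dim, so here it functions as ii°, borrowed from the parallel minor. But D–F#–A is foreign: the diatonic iii on degree 3 is D#m, whereas D comes from B minor. It is labeled bIII.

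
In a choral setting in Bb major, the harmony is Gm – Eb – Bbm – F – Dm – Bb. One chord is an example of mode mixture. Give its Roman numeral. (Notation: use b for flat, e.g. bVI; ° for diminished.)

In Bb major the diatonic chords are Bb, Cm, Dm, Eb, F, Gm, Adim. Of the given chords, Gm, Eb, F, Dm and Bb are diatonic. Bbm (Bb–Db–F) doesn't fit — on degree 1 Bb major would have Bb (I). Bbm is the degree-1 chord of Bb minor, so it is the borrowed i.

i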